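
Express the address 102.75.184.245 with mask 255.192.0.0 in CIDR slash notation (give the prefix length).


Binary: 11111111.11000000.00000000.00000000
Count leading 1s
Prefix: /10


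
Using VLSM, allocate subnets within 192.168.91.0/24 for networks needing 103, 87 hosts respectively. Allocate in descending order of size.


103 hosts -> /25 (126 usable): 192.168.91.0/25
87 hosts -> /25 (126 usable): 192.168.91.128/25
Allocation: 192.168.91.0/25 (103 hosts, 126 usable); 192.168.91.128/25 (87 hosts, 126 usable)


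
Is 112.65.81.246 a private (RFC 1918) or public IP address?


RFC 1918 private ranges:
  10.0.0.0/8 (10.0.0.0 - 10.255.255.255)
  172.16.0.0/12 (172.16.0.0 - 172.31.255.255)
  192.168.0.0/16 (192.168.0.0 - 192.168.255.255)
Public (not in any RFC 1918 range)


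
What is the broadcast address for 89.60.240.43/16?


Network: 89.60.0.0/16
Host bits = 16
Set all host bits to 1:
Broadcast: 89.60.255.255


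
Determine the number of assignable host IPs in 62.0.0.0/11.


Host bits = 32 - 11 = 21
Total addresses = 2^21 = 2097152
Usable = total - 2 (network and broadcast)
Usable hosts: 2097150


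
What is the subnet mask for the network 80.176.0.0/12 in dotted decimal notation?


/12 means 12 network bits, 20 host bits
Binary: 11111111111100000000000000000000
Mask: 255.240.0.0


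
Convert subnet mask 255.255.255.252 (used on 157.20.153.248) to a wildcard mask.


Subnet mask: 255.255.255.252
Wildcard = 255.255.255.255 - subnet mask
255 - 255 = 0
255 - 255 = 0
255 - 255 = 0
255 - 252 = 3
Wildcard: 0.0.0.3


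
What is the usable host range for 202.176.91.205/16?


Network: 202.176.0.0
Broadcast: 202.176.255.255
First usable = network + 1
Last usable = broadcast - 1
Range: 202.176.0.1 to 202.176.255.254


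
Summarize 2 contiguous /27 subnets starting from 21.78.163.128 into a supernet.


Original prefix: /27
Number of subnets: 2 = 2^1
New prefix = 27 - 1 = 26
Supernet: 21.78.163.128/26


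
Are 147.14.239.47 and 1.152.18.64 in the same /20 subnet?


Mask: 255.255.240.0
147.14.239.47 AND mask = 147.14.224.0
1.152.18.64 AND mask = 1.152.16.0
No, different subnets (147.14.224.0 vs 1.152.16.0)


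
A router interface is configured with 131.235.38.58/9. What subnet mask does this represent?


/9 means 9 network bits, 23 host bits
Binary: 11111111100000000000000000000000
Mask: 255.128.0.0


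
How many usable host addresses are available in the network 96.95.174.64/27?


Host bits = 32 - 27 = 5
Total addresses = 2^5 = 32
Usable = total - 2 (network and broadcast)
Usable hosts: 30


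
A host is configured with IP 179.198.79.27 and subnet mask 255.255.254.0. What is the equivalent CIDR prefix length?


Binary: 11111111.11111111.11111110.00000000
Count leading 1s
Prefix: /23


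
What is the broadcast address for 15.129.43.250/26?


Network: 15.129.43.192/26
Host bits = 6
Set all host bits to 1:
Broadcast: 15.129.43.255


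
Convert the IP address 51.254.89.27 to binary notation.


51 = 00110011
254 = 11111110
89 = 01011001
27 = 00011011
Binary: 00110011.11111110.01011001.00011011


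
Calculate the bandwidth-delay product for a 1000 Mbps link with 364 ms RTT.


BDP = bandwidth * RTT
= 1000 Mbps * 364 ms
= 1000 * 1e6 * 364 / 1000 bits
= 364000000 bits
= 45500000 bytes
= 44433.5938 KB
BDP = 364000000 bits (45500000 bytes)


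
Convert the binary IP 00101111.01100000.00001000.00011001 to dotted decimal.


00101111 = 47
01100000 = 96
00001000 = 8
00011001 = 25
IP: 47.96.8.25


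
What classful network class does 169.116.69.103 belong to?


First octet: 169
Binary: 10101001
10xxxxxx -> Class B (128-191)
Class B, default mask 255.255.0.0 (/16)


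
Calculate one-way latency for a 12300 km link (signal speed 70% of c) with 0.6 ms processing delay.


Speed = 0.7 * 3e5 km/s = 210000 km/s
Propagation delay = 12300 / 210000 = 0.0586 s = 58.5714 ms
Processing delay = 0.6 ms
Total one-way latency = 59.1714 ms


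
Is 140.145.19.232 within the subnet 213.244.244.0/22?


Subnet network: 213.244.244.0
Test IP AND mask: 140.145.16.0
No, 140.145.19.232 is not in 213.244.244.0/22


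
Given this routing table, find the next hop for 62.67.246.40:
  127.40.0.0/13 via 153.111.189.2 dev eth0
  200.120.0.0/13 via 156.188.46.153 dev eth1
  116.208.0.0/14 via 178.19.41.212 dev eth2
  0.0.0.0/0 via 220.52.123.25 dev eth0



Longest prefix match for 62.67.246.40:
  /13 127.40.0.0: no
  /13 200.120.0.0: no
  /14 116.208.0.0: no
  /0 0.0.0.0: MATCH
Selected: next-hop 220.52.123.25 via eth0 (matched /0)


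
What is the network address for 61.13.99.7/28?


IP:   00111101.00001101.01100011.00000111
Mask: 11111111.11111111.11111111.11110000
AND operation:
Net:  00111101.00001101.01100011.00000000
Network: 61.13.99.0/28


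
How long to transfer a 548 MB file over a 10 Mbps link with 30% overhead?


Effective throughput = 10 * (1 - 30/100) = 7 Mbps
File size in Mb = 548 * 8 = 4384 Mb
Time = 4384 / 7
Time = 626.2857 seconds


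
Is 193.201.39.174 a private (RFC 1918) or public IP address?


RFC 1918 private ranges:
  10.0.0.0/8 (10.0.0.0 - 10.255.255.255)
  172.16.0.0/12 (172.16.0.0 - 172.31.255.255)
  192.168.0.0/16 (192.168.0.0 - 192.168.255.255)
Public (not in any RFC 1918 range)


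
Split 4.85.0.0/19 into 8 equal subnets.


New prefix = 19 + 3 = 22
Each subnet has 1024 addresses
  4.85.0.0/22
  4.85.4.0/22
  4.85.8.0/22
  4.85.12.0/22
  4.85.16.0/22
  4.85.20.0/22
  4.85.24.0/22
  4.85.28.0/22
Subnets: 4.85.0.0/22, 4.85.4.0/22, 4.85.8.0/22, 4.85.12.0/22, 4.85.16.0/22, 4.85.20.0/22, 4.85.24.0/22, 4.85.28.0/22


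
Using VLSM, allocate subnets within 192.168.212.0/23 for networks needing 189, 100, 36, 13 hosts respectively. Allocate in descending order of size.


189 hosts -> /24 (254 usable): 192.168.212.0/24
100 hosts -> /25 (126 usable): 192.168.213.0/25
36 hosts -> /26 (62 usable): 192.168.213.128/26
13 hosts -> /28 (14 usable): 192.168.213.192/28
Allocation: 192.168.212.0/24 (189 hosts, 254 usable); 192.168.213.0/25 (100 hosts, 126 usable); 192.168.213.128/26 (36 hosts, 62 usable); 192.168.213.192/28 (13 hosts, 14 usable)


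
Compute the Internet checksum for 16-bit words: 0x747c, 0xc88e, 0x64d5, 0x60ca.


Sum all words (with carry folding):
+ 0x747c = 0x747c
+ 0xc88e = 0x3d0b
+ 0x64d5 = 0xa1e0
+ 0x60ca = 0x02ab
One's complement: ~0x02ab
Checksum = 0xfd54


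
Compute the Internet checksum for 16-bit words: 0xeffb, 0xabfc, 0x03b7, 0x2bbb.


Sum all words (with carry folding):
+ 0xeffb = 0xeffb
+ 0xabfc = 0x9bf8
+ 0x03b7 = 0x9faf
+ 0x2bbb = 0xcb6a
One's complement: ~0xcb6a
Checksum = 0x3495


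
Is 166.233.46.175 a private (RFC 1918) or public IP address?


RFC 1918 private ranges:
  10.0.0.0/8 (10.0.0.0 - 10.255.255.255)
  172.16.0.0/12 (172.16.0.0 - 172.31.255.255)
  192.168.0.0/16 (192.168.0.0 - 192.168.255.255)
Public (not in any RFC 1918 range)


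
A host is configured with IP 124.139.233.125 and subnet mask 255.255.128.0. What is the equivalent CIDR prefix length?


Binary: 11111111.11111111.10000000.00000000
Count leading 1s
Prefix: /17


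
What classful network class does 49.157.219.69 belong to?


First octet: 49
Binary: 00110001
0xxxxxxx -> Class A (1-126)
Class A, default mask 255.0.0.0 (/8)


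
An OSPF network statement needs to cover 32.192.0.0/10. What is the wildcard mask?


Subnet mask: 255.192.0.0
Wildcard = 255.255.255.255 - subnet mask
255 - 255 = 0
255 - 192 = 63
255 - 0 = 255
255 - 0 = 255
Wildcard: 0.63.255.255


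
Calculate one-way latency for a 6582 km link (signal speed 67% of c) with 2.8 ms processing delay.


Speed = 0.67 * 3e5 km/s = 201000 km/s
Propagation delay = 6582 / 201000 = 0.0327 s = 32.7463 ms
Processing delay = 2.8 ms
Total one-way latency = 35.5463 ms


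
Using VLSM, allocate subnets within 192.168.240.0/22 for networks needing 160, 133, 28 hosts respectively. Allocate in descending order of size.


160 hosts -> /24 (254 usable): 192.168.240.0/24
133 hosts -> /24 (254 usable): 192.168.241.0/24
28 hosts -> /27 (30 usable): 192.168.242.0/27
Allocation: 192.168.240.0/24 (160 hosts, 254 usable); 192.168.241.0/24 (133 hosts, 254 usable); 192.168.242.0/27 (28 hosts, 30 usable)


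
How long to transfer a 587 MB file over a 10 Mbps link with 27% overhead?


Effective throughput = 10 * (1 - 27/100) = 7.3 Mbps
File size in Mb = 587 * 8 = 4696 Mb
Time = 4696 / 7.3
Time = 643.2877 seconds


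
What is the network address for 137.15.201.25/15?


IP:   10001001.00001111.11001001.00011001
Mask: 11111111.11111110.00000000.00000000
AND operation:
Net:  10001001.00001110.00000000.00000000
Network: 137.14.0.0/15


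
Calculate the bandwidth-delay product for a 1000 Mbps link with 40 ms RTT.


BDP = bandwidth * RTT
= 1000 Mbps * 40 ms
= 1000 * 1e6 * 40 / 1000 bits
= 40000000 bits
= 5000000 bytes
= 4882.8125 KB
BDP = 40000000 bits (5000000 bytes)


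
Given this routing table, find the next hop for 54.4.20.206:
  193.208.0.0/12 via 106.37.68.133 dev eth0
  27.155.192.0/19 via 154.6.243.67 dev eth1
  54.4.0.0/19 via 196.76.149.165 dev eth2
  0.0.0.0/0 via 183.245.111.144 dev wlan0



Longest prefix match for 54.4.20.206:
  /12 193.208.0.0: no
  /19 27.155.192.0: no
  /19 54.4.0.0: MATCH
  /0 0.0.0.0: MATCH
Selected: next-hop 196.76.149.165 via eth2 (matched /19)


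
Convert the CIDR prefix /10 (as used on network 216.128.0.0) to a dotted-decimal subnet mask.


/10 means 10 network bits, 22 host bits
Binary: 11111111110000000000000000000000
Mask: 255.192.0.0


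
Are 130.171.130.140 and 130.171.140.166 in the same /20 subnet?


Mask: 255.255.240.0
130.171.130.140 AND mask = 130.171.128.0
130.171.140.166 AND mask = 130.171.128.0
Yes, same subnet (130.171.128.0)


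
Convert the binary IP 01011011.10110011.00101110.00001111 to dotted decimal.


01011011 = 91
10110011 = 179
00101110 = 46
00001111 = 15
IP: 91.179.46.15


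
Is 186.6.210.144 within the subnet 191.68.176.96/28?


Subnet network: 191.68.176.96
Test IP AND mask: 186.6.210.144
No, 186.6.210.144 is not in 191.68.176.96/28


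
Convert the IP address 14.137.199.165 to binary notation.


14 = 00001110
137 = 10001001
199 = 11000111
165 = 10100101
Binary: 00001110.10001001.11000111.10100101


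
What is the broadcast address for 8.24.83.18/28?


Network: 8.24.83.16/28
Host bits = 4
Set all host bits to 1:
Broadcast: 8.24.83.31


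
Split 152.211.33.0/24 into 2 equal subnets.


New prefix = 24 + 1 = 25
Each subnet has 128 addresses
  152.211.33.0/25
  152.211.33.128/25
Subnets: 152.211.33.0/25, 152.211.33.128/25


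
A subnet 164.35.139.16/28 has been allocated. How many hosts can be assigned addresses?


Host bits = 32 - 28 = 4
Total addresses = 2^4 = 16
Usable = total - 2 (network and broadcast)
Usable hosts: 14


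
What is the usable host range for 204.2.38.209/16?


Network: 204.2.0.0
Broadcast: 204.2.255.255
First usable = network + 1
Last usable = broadcast - 1
Range: 204.2.0.1 to 204.2.255.254


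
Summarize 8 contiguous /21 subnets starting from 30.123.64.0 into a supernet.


Original prefix: /21
Number of subnets: 8 = 2^3
New prefix = 21 - 3 = 18
Supernet: 30.123.64.0/18


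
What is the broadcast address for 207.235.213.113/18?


Network: 207.235.192.0/18
Host bits = 14
Set all host bits to 1:
Broadcast: 207.235.255.255


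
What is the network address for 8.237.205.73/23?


IP:   00001000.11101101.11001101.01001001
Mask: 11111111.11111111.11111110.00000000
AND operation:
Net:  00001000.11101101.11001100.00000000
Network: 8.237.204.0/23


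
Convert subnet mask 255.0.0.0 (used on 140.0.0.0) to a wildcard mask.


Subnet mask: 255.0.0.0
Wildcard = 255.255.255.255 - subnet mask
255 - 255 = 0
255 - 0 = 255
255 - 0 = 255
255 - 0 = 255
Wildcard: 0.255.255.255


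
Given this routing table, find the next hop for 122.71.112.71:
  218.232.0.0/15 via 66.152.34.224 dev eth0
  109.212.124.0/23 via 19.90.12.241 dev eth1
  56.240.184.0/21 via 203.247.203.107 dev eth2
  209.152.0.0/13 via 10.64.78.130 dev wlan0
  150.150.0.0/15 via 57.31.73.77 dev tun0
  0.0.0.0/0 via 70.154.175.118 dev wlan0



Longest prefix match for 122.71.112.71:
  /15 218.232.0.0: no
  /23 109.212.124.0: no
  /21 56.240.184.0: no
  /13 209.152.0.0: no
  /15 150.150.0.0: no
  /0 0.0.0.0: MATCH
Selected: next-hop 70.154.175.118 via wlan0 (matched /0)


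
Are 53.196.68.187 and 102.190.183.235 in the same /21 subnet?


Mask: 255.255.248.0
53.196.68.187 AND mask = 53.196.64.0
102.190.183.235 AND mask = 102.190.176.0
No, different subnets (53.196.64.0 vs 102.190.176.0)


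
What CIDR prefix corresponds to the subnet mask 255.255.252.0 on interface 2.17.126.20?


Binary: 11111111.11111111.11111100.00000000
Count leading 1s
Prefix: /22


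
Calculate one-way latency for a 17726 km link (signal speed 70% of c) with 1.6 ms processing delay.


Speed = 0.7 * 3e5 km/s = 210000 km/s
Propagation delay = 17726 / 210000 = 0.0844 s = 84.4095 ms
Processing delay = 1.6 ms
Total one-way latency = 86.0095 ms


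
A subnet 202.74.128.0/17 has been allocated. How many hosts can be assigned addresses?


Host bits = 32 - 17 = 15
Total addresses = 2^15 = 32768
Usable = total - 2 (network and broadcast)
Usable hosts: 32766


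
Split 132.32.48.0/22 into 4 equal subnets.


New prefix = 22 + 2 = 24
Each subnet has 256 addresses
  132.32.48.0/24
  132.32.49.0/24
  132.32.50.0/24
  132.32.51.0/24
Subnets: 132.32.48.0/24, 132.32.49.0/24, 132.32.50.0/24, 132.32.51.0/24


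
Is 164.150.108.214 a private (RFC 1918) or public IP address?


RFC 1918 private ranges:
  10.0.0.0/8 (10.0.0.0 - 10.255.255.255)
  172.16.0.0/12 (172.16.0.0 - 172.31.255.255)
  192.168.0.0/16 (192.168.0.0 - 192.168.255.255)
Public (not in any RFC 1918 range)


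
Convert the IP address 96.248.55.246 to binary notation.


96 = 01100000
248 = 11111000
55 = 00110111
246 = 11110110
Binary: 01100000.11111000.00110111.11110110


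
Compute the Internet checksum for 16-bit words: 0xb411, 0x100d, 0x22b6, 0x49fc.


Sum all words (with carry folding):
+ 0xb411 = 0xb411
+ 0x100d = 0xc41e
+ 0x22b6 = 0xe6d4
+ 0x49fc = 0x30d1
One's complement: ~0x30d1
Checksum = 0xcf2e


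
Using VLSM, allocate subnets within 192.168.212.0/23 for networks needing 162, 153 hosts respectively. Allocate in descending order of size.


162 hosts -> /24 (254 usable): 192.168.212.0/24
153 hosts -> /24 (254 usable): 192.168.213.0/24
Allocation: 192.168.212.0/24 (162 hosts, 254 usable); 192.168.213.0/24 (153 hosts, 254 usable)


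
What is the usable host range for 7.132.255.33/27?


Network: 7.132.255.32
Broadcast: 7.132.255.63
First usable = network + 1
Last usable = broadcast - 1
Range: 7.132.255.33 to 7.132.255.62


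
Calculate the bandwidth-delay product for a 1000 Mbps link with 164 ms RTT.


BDP = bandwidth * RTT
= 1000 Mbps * 164 ms
= 1000 * 1e6 * 164 / 1000 bits
= 164000000 bits
= 20500000 bytes
= 20019.5312 KB
BDP = 164000000 bits (20500000 bytes)


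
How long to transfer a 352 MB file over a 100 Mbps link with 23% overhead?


Effective throughput = 100 * (1 - 23/100) = 77 Mbps
File size in Mb = 352 * 8 = 2816 Mb
Time = 2816 / 77
Time = 36.5714 seconds


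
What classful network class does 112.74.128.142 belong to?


First octet: 112
Binary: 01110000
0xxxxxxx -> Class A (1-126)
Class A, default mask 255.0.0.0 (/8)


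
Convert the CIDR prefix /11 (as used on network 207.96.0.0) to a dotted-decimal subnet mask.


/11 means 11 network bits, 21 host bits
Binary: 11111111111000000000000000000000
Mask: 255.224.0.0


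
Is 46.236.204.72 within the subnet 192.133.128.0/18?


Subnet network: 192.133.128.0
Test IP AND mask: 46.236.192.0
No, 46.236.204.72 is not in 192.133.128.0/18


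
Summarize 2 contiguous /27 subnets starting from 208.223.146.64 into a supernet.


Original prefix: /27
Number of subnets: 2 = 2^1
New prefix = 27 - 1 = 26
Supernet: 208.223.146.64/26


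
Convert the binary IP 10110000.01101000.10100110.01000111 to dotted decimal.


10110000 = 176
01101000 = 104
10100110 = 166
01000111 = 71
IP: 176.104.166.71


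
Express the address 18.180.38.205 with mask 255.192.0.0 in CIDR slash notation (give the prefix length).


Binary: 11111111.11000000.00000000.00000000
Count leading 1s
Prefix: /10


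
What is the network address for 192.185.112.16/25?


IP:   11000000.10111001.01110000.00010000
Mask: 11111111.11111111.11111111.10000000
AND operation:
Net:  11000000.10111001.01110000.00000000
Network: 192.185.112.0/25


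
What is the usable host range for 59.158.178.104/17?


Network: 59.158.128.0
Broadcast: 59.158.255.255
First usable = network + 1
Last usable = broadcast - 1
Range: 59.158.128.1 to 59.158.255.254


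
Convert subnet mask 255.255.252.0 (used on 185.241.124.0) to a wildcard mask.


Subnet mask: 255.255.252.0
Wildcard = 255.255.255.255 - subnet mask
255 - 255 = 0
255 - 255 = 0
255 - 252 = 3
255 - 0 = 255
Wildcard: 0.0.3.255


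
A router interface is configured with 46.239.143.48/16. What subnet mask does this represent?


/16 means 16 network bits, 16 host bits
Binary: 11111111111111110000000000000000
Mask: 255.255.0.0


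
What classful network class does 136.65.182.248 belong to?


First octet: 136
Binary: 10001000
10xxxxxx -> Class B (128-191)
Class B, default mask 255.255.0.0 (/16)


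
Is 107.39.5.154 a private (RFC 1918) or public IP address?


RFC 1918 private ranges:
  10.0.0.0/8 (10.0.0.0 - 10.255.255.255)
  172.16.0.0/12 (172.16.0.0 - 172.31.255.255)
  192.168.0.0/16 (192.168.0.0 - 192.168.255.255)
Public (not in any RFC 1918 range)


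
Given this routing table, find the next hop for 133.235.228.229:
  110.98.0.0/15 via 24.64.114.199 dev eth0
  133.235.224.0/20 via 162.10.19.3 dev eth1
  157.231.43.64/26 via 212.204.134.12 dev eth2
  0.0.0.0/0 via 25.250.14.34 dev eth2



Longest prefix match for 133.235.228.229:
  /15 110.98.0.0: no
  /20 133.235.224.0: MATCH
  /26 157.231.43.64: no
  /0 0.0.0.0: MATCH
Selected: next-hop 162.10.19.3 via eth1 (matched /20)


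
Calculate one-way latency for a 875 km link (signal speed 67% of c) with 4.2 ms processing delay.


Speed = 0.67 * 3e5 km/s = 201000 km/s
Propagation delay = 875 / 201000 = 0.0044 s = 4.3532 ms
Processing delay = 4.2 ms
Total one-way latency = 8.5532 ms


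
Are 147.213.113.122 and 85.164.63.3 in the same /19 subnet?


Mask: 255.255.224.0
147.213.113.122 AND mask = 147.213.96.0
85.164.63.3 AND mask = 85.164.32.0
No, different subnets (147.213.96.0 vs 85.164.32.0)


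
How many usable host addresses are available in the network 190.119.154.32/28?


Host bits = 32 - 28 = 4
Total addresses = 2^4 = 16
Usable = total - 2 (network and broadcast)
Usable hosts: 14


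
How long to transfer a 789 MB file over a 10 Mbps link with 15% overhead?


Effective throughput = 10 * (1 - 15/100) = 8.5 Mbps
File size in Mb = 789 * 8 = 6312 Mb
Time = 6312 / 8.5
Time = 742.5882 seconds


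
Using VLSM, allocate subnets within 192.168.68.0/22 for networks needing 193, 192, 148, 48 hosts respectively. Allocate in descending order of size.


193 hosts -> /24 (254 usable): 192.168.68.0/24
192 hosts -> /24 (254 usable): 192.168.69.0/24
148 hosts -> /24 (254 usable): 192.168.70.0/24
48 hosts -> /26 (62 usable): 192.168.71.0/26
Allocation: 192.168.68.0/24 (193 hosts, 254 usable); 192.168.69.0/24 (192 hosts, 254 usable); 192.168.70.0/24 (148 hosts, 254 usable); 192.168.71.0/26 (48 hosts, 62 usable)


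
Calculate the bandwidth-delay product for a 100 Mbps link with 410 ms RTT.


BDP = bandwidth * RTT
= 100 Mbps * 410 ms
= 100 * 1e6 * 410 / 1000 bits
= 41000000 bits
= 5125000 bytes
= 5004.8828 KB
BDP = 41000000 bits (5125000 bytes)


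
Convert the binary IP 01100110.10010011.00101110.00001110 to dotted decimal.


01100110 = 102
10010011 = 147
00101110 = 46
00001110 = 14
IP: 102.147.46.14


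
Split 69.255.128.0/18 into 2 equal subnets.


New prefix = 18 + 1 = 19
Each subnet has 8192 addresses
  69.255.128.0/19
  69.255.160.0/19
Subnets: 69.255.128.0/19, 69.255.160.0/19


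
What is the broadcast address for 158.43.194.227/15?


Network: 158.42.0.0/15
Host bits = 17
Set all host bits to 1:
Broadcast: 158.43.255.255


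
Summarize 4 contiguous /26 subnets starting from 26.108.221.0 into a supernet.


Original prefix: /26
Number of subnets: 4 = 2^2
New prefix = 26 - 2 = 24
Supernet: 26.108.221.0/24


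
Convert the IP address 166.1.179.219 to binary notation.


166 = 10100110
1 = 00000001
179 = 10110011
219 = 11011011
Binary: 10100110.00000001.10110011.11011011


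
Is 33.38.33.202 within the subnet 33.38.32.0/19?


Subnet network: 33.38.32.0
Test IP AND mask: 33.38.32.0
Yes, 33.38.33.202 is in 33.38.32.0/19


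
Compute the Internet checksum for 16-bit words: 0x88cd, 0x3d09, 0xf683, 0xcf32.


Sum all words (with carry folding):
+ 0x88cd = 0x88cd
+ 0x3d09 = 0xc5d6
+ 0xf683 = 0xbc5a
+ 0xcf32 = 0x8b8d
One's complement: ~0x8b8d
Checksum = 0x7472


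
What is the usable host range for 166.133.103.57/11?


Network: 166.128.0.0
Broadcast: 166.159.255.255
First usable = network + 1
Last usable = broadcast - 1
Range: 166.128.0.1 to 166.159.255.254


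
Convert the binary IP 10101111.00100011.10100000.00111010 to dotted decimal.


10101111 = 175
00100011 = 35
10100000 = 160
00111010 = 58
IP: 175.35.160.58


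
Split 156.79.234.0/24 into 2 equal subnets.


New prefix = 24 + 1 = 25
Each subnet has 128 addresses
  156.79.234.0/25
  156.79.234.128/25
Subnets: 156.79.234.0/25, 156.79.234.128/25


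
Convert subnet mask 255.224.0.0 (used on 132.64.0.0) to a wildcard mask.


Subnet mask: 255.224.0.0
Wildcard = 255.255.255.255 - subnet mask
255 - 255 = 0
255 - 224 = 31
255 - 0 = 255
255 - 0 = 255
Wildcard: 0.31.255.255


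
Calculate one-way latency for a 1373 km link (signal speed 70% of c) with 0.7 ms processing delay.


Speed = 0.7 * 3e5 km/s = 210000 km/s
Propagation delay = 1373 / 210000 = 0.0065 s = 6.5381 ms
Processing delay = 0.7 ms
Total one-way latency = 7.2381 ms


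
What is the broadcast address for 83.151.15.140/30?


Network: 83.151.15.140/30
Host bits = 2
Set all host bits to 1:
Broadcast: 83.151.15.143


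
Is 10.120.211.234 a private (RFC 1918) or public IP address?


RFC 1918 private ranges:
  10.0.0.0/8 (10.0.0.0 - 10.255.255.255)
  172.16.0.0/12 (172.16.0.0 - 172.31.255.255)
  192.168.0.0/16 (192.168.0.0 - 192.168.255.255)
Private (in 10.0.0.0/8)


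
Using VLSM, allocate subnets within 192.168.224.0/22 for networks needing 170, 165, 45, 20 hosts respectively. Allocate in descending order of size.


170 hosts -> /24 (254 usable): 192.168.224.0/24
165 hosts -> /24 (254 usable): 192.168.225.0/24
45 hosts -> /26 (62 usable): 192.168.226.0/26
20 hosts -> /27 (30 usable): 192.168.226.64/27
Allocation: 192.168.224.0/24 (170 hosts, 254 usable); 192.168.225.0/24 (165 hosts, 254 usable); 192.168.226.0/26 (45 hosts, 62 usable); 192.168.226.64/27 (20 hosts, 30 usable)


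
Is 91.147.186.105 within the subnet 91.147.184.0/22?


Subnet network: 91.147.184.0
Test IP AND mask: 91.147.184.0
Yes, 91.147.186.105 is in 91.147.184.0/22


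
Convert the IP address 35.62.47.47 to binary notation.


35 = 00100011
62 = 00111110
47 = 00101111
47 = 00101111
Binary: 00100011.00111110.00101111.00101111


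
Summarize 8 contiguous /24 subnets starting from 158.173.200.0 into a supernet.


Original prefix: /24
Number of subnets: 8 = 2^3
New prefix = 24 - 3 = 21
Supernet: 158.173.200.0/21


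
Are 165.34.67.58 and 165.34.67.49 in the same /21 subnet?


Mask: 255.255.248.0
165.34.67.58 AND mask = 165.34.64.0
165.34.67.49 AND mask = 165.34.64.0
Yes, same subnet (165.34.64.0)


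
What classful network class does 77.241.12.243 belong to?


First octet: 77
Binary: 01001101
0xxxxxxx -> Class A (1-126)
Class A, default mask 255.0.0.0 (/8)


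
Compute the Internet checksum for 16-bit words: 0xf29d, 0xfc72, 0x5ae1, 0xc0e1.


Sum all words (with carry folding):
+ 0xf29d = 0xf29d
+ 0xfc72 = 0xef10
+ 0x5ae1 = 0x49f2
+ 0xc0e1 = 0x0ad4
One's complement: ~0x0ad4
Checksum = 0xf52b


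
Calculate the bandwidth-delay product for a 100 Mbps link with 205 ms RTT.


BDP = bandwidth * RTT
= 100 Mbps * 205 ms
= 100 * 1e6 * 205 / 1000 bits
= 20500000 bits
= 2562500 bytes
= 2502.4414 KB
BDP = 20500000 bits (2562500 bytes)


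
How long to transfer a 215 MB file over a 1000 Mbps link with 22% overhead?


Effective throughput = 1000 * (1 - 22/100) = 780 Mbps
File size in Mb = 215 * 8 = 1720 Mb
Time = 1720 / 780
Time = 2.2051 seconds


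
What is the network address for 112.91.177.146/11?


IP:   01110000.01011011.10110001.10010010
Mask: 11111111.11100000.00000000.00000000
AND operation:
Net:  01110000.01000000.00000000.00000000
Network: 112.64.0.0/11


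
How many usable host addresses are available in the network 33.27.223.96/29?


Host bits = 32 - 29 = 3
Total addresses = 2^3 = 8
Usable = total - 2 (network and broadcast)
Usable hosts: 6


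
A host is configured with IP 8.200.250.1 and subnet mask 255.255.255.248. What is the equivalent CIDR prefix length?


Binary: 11111111.11111111.11111111.11111000
Count leading 1s
Prefix: /29


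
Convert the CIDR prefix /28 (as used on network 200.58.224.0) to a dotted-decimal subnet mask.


/28 means 28 network bits, 4 host bits
Binary: 11111111111111111111111111110000
Mask: 255.255.255.240


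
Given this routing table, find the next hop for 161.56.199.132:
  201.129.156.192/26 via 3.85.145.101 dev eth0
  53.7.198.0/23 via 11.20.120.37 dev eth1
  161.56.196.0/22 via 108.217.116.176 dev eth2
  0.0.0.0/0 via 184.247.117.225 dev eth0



Longest prefix match for 161.56.199.132:
  /26 201.129.156.192: no
  /23 53.7.198.0: no
  /22 161.56.196.0: MATCH
  /0 0.0.0.0: MATCH
Selected: next-hop 108.217.116.176 via eth2 (matched /22)


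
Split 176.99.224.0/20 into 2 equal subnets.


New prefix = 20 + 1 = 21
Each subnet has 2048 addresses
  176.99.224.0/21
  176.99.232.0/21
Subnets: 176.99.224.0/21, 176.99.232.0/21


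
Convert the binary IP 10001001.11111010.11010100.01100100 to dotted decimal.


10001001 = 137
11111010 = 250
11010100 = 212
01100100 = 100
IP: 137.250.212.100


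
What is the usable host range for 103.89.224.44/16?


Network: 103.89.0.0
Broadcast: 103.89.255.255
First usable = network + 1
Last usable = broadcast - 1
Range: 103.89.0.1 to 103.89.255.254


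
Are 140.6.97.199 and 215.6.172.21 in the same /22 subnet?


Mask: 255.255.252.0
140.6.97.199 AND mask = 140.6.96.0
215.6.172.21 AND mask = 215.6.172.0
No, different subnets (140.6.96.0 vs 215.6.172.0)


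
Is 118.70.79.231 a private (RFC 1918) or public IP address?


RFC 1918 private ranges:
  10.0.0.0/8 (10.0.0.0 - 10.255.255.255)
  172.16.0.0/12 (172.16.0.0 - 172.31.255.255)
  192.168.0.0/16 (192.168.0.0 - 192.168.255.255)
Public (not in any RFC 1918 range)


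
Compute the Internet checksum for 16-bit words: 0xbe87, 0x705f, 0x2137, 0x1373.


Sum all words (with carry folding):
+ 0xbe87 = 0xbe87
+ 0x705f = 0x2ee7
+ 0x2137 = 0x501e
+ 0x1373 = 0x6391
One's complement: ~0x6391
Checksum = 0x9c6e


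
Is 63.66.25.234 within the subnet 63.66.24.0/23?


Subnet network: 63.66.24.0
Test IP AND mask: 63.66.24.0
Yes, 63.66.25.234 is in 63.66.24.0/23


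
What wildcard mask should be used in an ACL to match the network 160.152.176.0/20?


Subnet mask: 255.255.240.0
Wildcard = 255.255.255.255 - subnet mask
255 - 255 = 0
255 - 255 = 0
255 - 240 = 15
255 - 0 = 255
Wildcard: 0.0.15.255


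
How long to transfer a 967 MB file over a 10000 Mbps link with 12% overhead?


Effective throughput = 10000 * (1 - 12/100) = 8800 Mbps
File size in Mb = 967 * 8 = 7736 Mb
Time = 7736 / 8800
Time = 0.8791 seconds


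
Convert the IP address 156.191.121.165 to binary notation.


156 = 10011100
191 = 10111111
121 = 01111001
165 = 10100101
Binary: 10011100.10111111.01111001.10100101


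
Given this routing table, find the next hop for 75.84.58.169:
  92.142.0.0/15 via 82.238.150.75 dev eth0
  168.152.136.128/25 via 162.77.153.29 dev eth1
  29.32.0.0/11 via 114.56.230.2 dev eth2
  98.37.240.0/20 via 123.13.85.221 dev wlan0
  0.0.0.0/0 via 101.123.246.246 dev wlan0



Longest prefix match for 75.84.58.169:
  /15 92.142.0.0: no
  /25 168.152.136.128: no
  /11 29.32.0.0: no
  /20 98.37.240.0: no
  /0 0.0.0.0: MATCH
Selected: next-hop 101.123.246.246 via wlan0 (matched /0)


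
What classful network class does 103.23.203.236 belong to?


First octet: 103
Binary: 01100111
0xxxxxxx -> Class A (1-126)
Class A, default mask 255.0.0.0 (/8)


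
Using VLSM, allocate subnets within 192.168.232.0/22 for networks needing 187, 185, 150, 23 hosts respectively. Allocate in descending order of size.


187 hosts -> /24 (254 usable): 192.168.232.0/24
185 hosts -> /24 (254 usable): 192.168.233.0/24
150 hosts -> /24 (254 usable): 192.168.234.0/24
23 hosts -> /27 (30 usable): 192.168.235.0/27
Allocation: 192.168.232.0/24 (187 hosts, 254 usable); 192.168.233.0/24 (185 hosts, 254 usable); 192.168.234.0/24 (150 hosts, 254 usable); 192.168.235.0/27 (23 hosts, 30 usable)


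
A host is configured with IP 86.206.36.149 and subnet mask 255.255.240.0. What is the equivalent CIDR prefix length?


Binary: 11111111.11111111.11110000.00000000
Count leading 1s
Prefix: /20


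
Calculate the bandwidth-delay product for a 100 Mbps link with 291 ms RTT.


BDP = bandwidth * RTT
= 100 Mbps * 291 ms
= 100 * 1e6 * 291 / 1000 bits
= 29100000 bits
= 3637500 bytes
= 3552.2461 KB
BDP = 29100000 bits (3637500 bytes)


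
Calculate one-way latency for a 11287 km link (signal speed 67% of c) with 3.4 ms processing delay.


Speed = 0.67 * 3e5 km/s = 201000 km/s
Propagation delay = 11287 / 201000 = 0.0562 s = 56.1542 ms
Processing delay = 3.4 ms
Total one-way latency = 59.5542 ms


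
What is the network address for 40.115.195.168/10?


IP:   00101000.01110011.11000011.10101000
Mask: 11111111.11000000.00000000.00000000
AND operation:
Net:  00101000.01000000.00000000.00000000
Network: 40.64.0.0/10


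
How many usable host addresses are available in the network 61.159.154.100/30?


Host bits = 32 - 30 = 2
Total addresses = 2^2 = 4
Usable = total - 2 (network and broadcast)
Usable hosts: 2


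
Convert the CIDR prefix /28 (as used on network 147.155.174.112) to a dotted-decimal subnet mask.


/28 means 28 network bits, 4 host bits
Binary: 11111111111111111111111111110000
Mask: 255.255.255.240


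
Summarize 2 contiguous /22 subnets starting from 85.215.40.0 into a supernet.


Original prefix: /22
Number of subnets: 2 = 2^1
New prefix = 22 - 1 = 21
Supernet: 85.215.40.0/21


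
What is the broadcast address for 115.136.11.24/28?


Network: 115.136.11.16/28
Host bits = 4
Set all host bits to 1:
Broadcast: 115.136.11.31


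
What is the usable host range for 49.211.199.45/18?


Network: 49.211.192.0
Broadcast: 49.211.255.255
First usable = network + 1
Last usable = broadcast - 1
Range: 49.211.192.1 to 49.211.255.254


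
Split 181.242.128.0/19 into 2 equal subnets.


New prefix = 19 + 1 = 20
Each subnet has 4096 addresses
  181.242.128.0/20
  181.242.144.0/20
Subnets: 181.242.128.0/20, 181.242.144.0/20


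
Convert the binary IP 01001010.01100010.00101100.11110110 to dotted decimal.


01001010 = 74
01100010 = 98
00101100 = 44
11110110 = 246
IP: 74.98.44.246


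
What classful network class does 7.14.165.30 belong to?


First octet: 7
Binary: 00000111
0xxxxxxx -> Class A (1-126)
Class A, default mask 255.0.0.0 (/8)


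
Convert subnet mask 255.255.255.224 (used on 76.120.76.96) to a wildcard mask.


Subnet mask: 255.255.255.224
Wildcard = 255.255.255.255 - subnet mask
255 - 255 = 0
255 - 255 = 0
255 - 255 = 0
255 - 224 = 31
Wildcard: 0.0.0.31


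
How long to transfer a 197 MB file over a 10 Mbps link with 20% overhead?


Effective throughput = 10 * (1 - 20/100) = 8 Mbps
File size in Mb = 197 * 8 = 1576 Mb
Time = 1576 / 8
Time = 197 seconds


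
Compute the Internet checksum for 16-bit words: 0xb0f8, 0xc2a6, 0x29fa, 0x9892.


Sum all words (with carry folding):
+ 0xb0f8 = 0xb0f8
+ 0xc2a6 = 0x739f
+ 0x29fa = 0x9d99
+ 0x9892 = 0x362c
One's complement: ~0x362c
Checksum = 0xc9d3


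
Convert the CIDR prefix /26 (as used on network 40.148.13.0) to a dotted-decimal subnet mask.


/26 means 26 network bits, 6 host bits
Binary: 11111111111111111111111111000000
Mask: 255.255.255.192


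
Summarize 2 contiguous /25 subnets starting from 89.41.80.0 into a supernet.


Original prefix: /25
Number of subnets: 2 = 2^1
New prefix = 25 - 1 = 24
Supernet: 89.41.80.0/24


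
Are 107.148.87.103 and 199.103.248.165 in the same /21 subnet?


Mask: 255.255.248.0
107.148.87.103 AND mask = 107.148.80.0
199.103.248.165 AND mask = 199.103.248.0
No, different subnets (107.148.80.0 vs 199.103.248.0)


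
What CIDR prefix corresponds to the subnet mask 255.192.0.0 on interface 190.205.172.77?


Binary: 11111111.11000000.00000000.00000000
Count leading 1s
Prefix: /10


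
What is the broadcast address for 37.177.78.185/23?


Network: 37.177.78.0/23
Host bits = 9
Set all host bits to 1:
Broadcast: 37.177.79.255


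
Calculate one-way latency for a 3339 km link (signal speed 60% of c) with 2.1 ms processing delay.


Speed = 0.6 * 3e5 km/s = 180000 km/s
Propagation delay = 3339 / 180000 = 0.0186 s = 18.55 ms
Processing delay = 2.1 ms
Total one-way latency = 20.65 ms


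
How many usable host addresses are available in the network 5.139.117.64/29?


Host bits = 32 - 29 = 3
Total addresses = 2^3 = 8
Usable = total - 2 (network and broadcast)
Usable hosts: 6


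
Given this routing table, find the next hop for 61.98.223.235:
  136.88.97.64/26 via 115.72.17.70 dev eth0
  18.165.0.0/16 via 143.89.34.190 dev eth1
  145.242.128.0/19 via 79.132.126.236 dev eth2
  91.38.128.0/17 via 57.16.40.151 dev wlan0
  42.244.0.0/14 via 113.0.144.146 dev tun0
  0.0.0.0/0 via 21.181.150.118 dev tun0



Longest prefix match for 61.98.223.235:
  /26 136.88.97.64: no
  /16 18.165.0.0: no
  /19 145.242.128.0: no
  /17 91.38.128.0: no
  /14 42.244.0.0: no
  /0 0.0.0.0: MATCH
Selected: next-hop 21.181.150.118 via tun0 (matched /0)


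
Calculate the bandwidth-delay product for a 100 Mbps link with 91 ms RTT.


BDP = bandwidth * RTT
= 100 Mbps * 91 ms
= 100 * 1e6 * 91 / 1000 bits
= 9100000 bits
= 1137500 bytes
= 1110.8398 KB
BDP = 9100000 bits (1137500 bytes)


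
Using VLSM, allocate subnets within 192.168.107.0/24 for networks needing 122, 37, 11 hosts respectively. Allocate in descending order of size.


122 hosts -> /25 (126 usable): 192.168.107.0/25
37 hosts -> /26 (62 usable): 192.168.107.128/26
11 hosts -> /28 (14 usable): 192.168.107.192/28
Allocation: 192.168.107.0/25 (122 hosts, 126 usable); 192.168.107.128/26 (37 hosts, 62 usable); 192.168.107.192/28 (11 hosts, 14 usable)


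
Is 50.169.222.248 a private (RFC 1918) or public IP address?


RFC 1918 private ranges:
  10.0.0.0/8 (10.0.0.0 - 10.255.255.255)
  172.16.0.0/12 (172.16.0.0 - 172.31.255.255)
  192.168.0.0/16 (192.168.0.0 - 192.168.255.255)
Public (not in any RFC 1918 range)


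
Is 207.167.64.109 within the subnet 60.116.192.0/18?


Subnet network: 60.116.192.0
Test IP AND mask: 207.167.64.0
No, 207.167.64.109 is not in 60.116.192.0/18


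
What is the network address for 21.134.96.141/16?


IP:   00010101.10000110.01100000.10001101
Mask: 11111111.11111111.00000000.00000000
AND operation:
Net:  00010101.10000110.00000000.00000000
Network: 21.134.0.0/16


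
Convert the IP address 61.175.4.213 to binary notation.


61 = 00111101
175 = 10101111
4 = 00000100
213 = 11010101
Binary: 00111101.10101111.00000100.11010101


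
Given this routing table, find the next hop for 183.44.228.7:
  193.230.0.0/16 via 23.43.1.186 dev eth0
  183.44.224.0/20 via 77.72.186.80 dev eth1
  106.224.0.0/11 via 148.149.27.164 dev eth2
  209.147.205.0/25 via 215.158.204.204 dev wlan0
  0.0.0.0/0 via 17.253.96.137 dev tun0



Longest prefix match for 183.44.228.7:
  /16 193.230.0.0: no
  /20 183.44.224.0: MATCH
  /11 106.224.0.0: no
  /25 209.147.205.0: no
  /0 0.0.0.0: MATCH
Selected: next-hop 77.72.186.80 via eth1 (matched /20)


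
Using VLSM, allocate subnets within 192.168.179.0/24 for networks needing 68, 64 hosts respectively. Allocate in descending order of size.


68 hosts -> /25 (126 usable): 192.168.179.0/25
64 hosts -> /25 (126 usable): 192.168.179.128/25
Allocation: 192.168.179.0/25 (68 hosts, 126 usable); 192.168.179.128/25 (64 hosts, 126 usable)


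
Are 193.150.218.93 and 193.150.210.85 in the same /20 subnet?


Mask: 255.255.240.0
193.150.218.93 AND mask = 193.150.208.0
193.150.210.85 AND mask = 193.150.208.0
Yes, same subnet (193.150.208.0)


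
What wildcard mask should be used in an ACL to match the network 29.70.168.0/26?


Subnet mask: 255.255.255.192
Wildcard = 255.255.255.255 - subnet mask
255 - 255 = 0
255 - 255 = 0
255 - 255 = 0
255 - 192 = 63
Wildcard: 0.0.0.63


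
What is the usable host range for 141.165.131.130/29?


Network: 141.165.131.128
Broadcast: 141.165.131.135
First usable = network + 1
Last usable = broadcast - 1
Range: 141.165.131.129 to 141.165.131.134


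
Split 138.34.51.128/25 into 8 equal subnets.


New prefix = 25 + 3 = 28
Each subnet has 16 addresses
  138.34.51.128/28
  138.34.51.144/28
  138.34.51.160/28
  138.34.51.176/28
  138.34.51.192/28
  138.34.51.208/28
  138.34.51.224/28
  138.34.51.240/28
Subnets: 138.34.51.128/28, 138.34.51.144/28, 138.34.51.160/28, 138.34.51.176/28, 138.34.51.192/28, 138.34.51.208/28, 138.34.51.224/28, 138.34.51.240/28


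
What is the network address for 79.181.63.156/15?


IP:   01001111.10110101.00111111.10011100
Mask: 11111111.11111110.00000000.00000000
AND operation:
Net:  01001111.10110100.00000000.00000000
Network: 79.180.0.0/15


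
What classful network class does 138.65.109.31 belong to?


First octet: 138
Binary: 10001010
10xxxxxx -> Class B (128-191)
Class B, default mask 255.255.0.0 (/16)


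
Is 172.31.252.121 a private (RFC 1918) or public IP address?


RFC 1918 private ranges:
  10.0.0.0/8 (10.0.0.0 - 10.255.255.255)
  172.16.0.0/12 (172.16.0.0 - 172.31.255.255)
  192.168.0.0/16 (192.168.0.0 - 192.168.255.255)
Private (in 172.16.0.0/12)


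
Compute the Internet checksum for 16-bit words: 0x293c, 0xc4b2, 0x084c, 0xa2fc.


Sum all words (with carry folding):
+ 0x293c = 0x293c
+ 0xc4b2 = 0xedee
+ 0x084c = 0xf63a
+ 0xa2fc = 0x9937
One's complement: ~0x9937
Checksum = 0x66c8


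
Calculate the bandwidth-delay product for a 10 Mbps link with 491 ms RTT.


BDP = bandwidth * RTT
= 10 Mbps * 491 ms
= 10 * 1e6 * 491 / 1000 bits
= 4910000 bits
= 613750 bytes
= 599.3652 KB
BDP = 4910000 bits (613750 bytes)


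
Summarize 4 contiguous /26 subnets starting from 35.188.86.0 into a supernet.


Original prefix: /26
Number of subnets: 4 = 2^2
New prefix = 26 - 2 = 24
Supernet: 35.188.86.0/24


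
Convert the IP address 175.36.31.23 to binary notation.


175 = 10101111
36 = 00100100
31 = 00011111
23 = 00010111
Binary: 10101111.00100100.00011111.00010111


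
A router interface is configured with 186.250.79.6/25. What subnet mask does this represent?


/25 means 25 network bits, 7 host bits
Binary: 11111111111111111111111110000000
Mask: 255.255.255.128


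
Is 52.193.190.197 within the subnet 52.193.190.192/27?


Subnet network: 52.193.190.192
Test IP AND mask: 52.193.190.192
Yes, 52.193.190.197 is in 52.193.190.192/27


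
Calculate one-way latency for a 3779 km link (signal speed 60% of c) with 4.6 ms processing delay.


Speed = 0.6 * 3e5 km/s = 180000 km/s
Propagation delay = 3779 / 180000 = 0.021 s = 20.9944 ms
Processing delay = 4.6 ms
Total one-way latency = 25.5944 ms
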